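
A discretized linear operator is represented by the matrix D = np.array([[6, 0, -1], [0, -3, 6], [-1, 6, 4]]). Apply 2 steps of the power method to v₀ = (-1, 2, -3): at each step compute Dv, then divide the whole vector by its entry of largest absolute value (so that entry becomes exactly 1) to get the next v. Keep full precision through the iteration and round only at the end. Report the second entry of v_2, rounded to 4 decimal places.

Dv0 = (-3.00000, -24.00000, 1.00000); divide by -24.00000 → v1 = (0.12500, 1.00000, -0.04167)
Dv1 = (0.79167, -3.25000, 5.70833); divide by 5.70833 → v2 = (0.13869, -0.56934, 1.00000)
Requested entry of v2: 78/-137 = -0.5693

-0.5693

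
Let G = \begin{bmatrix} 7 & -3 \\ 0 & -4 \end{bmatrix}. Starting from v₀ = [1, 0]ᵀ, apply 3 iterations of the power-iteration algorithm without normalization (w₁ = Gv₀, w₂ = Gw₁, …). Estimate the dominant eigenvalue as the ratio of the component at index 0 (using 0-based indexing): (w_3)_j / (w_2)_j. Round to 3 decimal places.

w1 = Gv₀ = (7·1 + (-3)·0; 0·1 + (-4)·0) = (7, 0)
w2 = Gw1 = (7·7 + (-3)·0; 0·7 + (-4)·0) = (49, 0)
w3 = Gw2 = (343, 0)
Ratio at component: 343 / 49 = 7.000

7.000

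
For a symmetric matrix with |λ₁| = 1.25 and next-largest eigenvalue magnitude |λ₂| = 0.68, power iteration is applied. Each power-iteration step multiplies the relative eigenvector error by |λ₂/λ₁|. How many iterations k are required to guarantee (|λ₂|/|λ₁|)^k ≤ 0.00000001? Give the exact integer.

|λ₂/λ₁| = 0.68/1.25 = 0.54400
Need k ≥ ln(0.00000001) / ln(0.54400) = -18.4207 / -0.6088 ≈ 30.257
Smallest integer k satisfying the bound: 31

31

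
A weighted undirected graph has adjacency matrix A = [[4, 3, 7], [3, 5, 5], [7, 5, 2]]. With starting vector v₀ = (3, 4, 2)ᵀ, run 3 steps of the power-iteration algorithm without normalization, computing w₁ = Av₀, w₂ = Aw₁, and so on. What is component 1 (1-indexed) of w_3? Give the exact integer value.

7795

w1 = Av₀ = (38, 39, 45)
w2 = Aw1 = (584, 534, 551)
w3 = Aw2 = (7795, 7177, 7860)
The requested component of w3 is 7795.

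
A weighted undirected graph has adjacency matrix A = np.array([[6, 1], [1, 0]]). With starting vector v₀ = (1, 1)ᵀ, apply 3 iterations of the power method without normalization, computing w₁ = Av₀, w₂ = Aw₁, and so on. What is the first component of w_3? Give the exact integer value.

w1 = Av₀ = (6·1 + 1·1; 1·1 + 0·1) = (7, 1)
w2 = Aw1 = (6·7 + 1·1; 1·7 + 0·1) = (43, 7)
w3 = Aw2 = (265, 43)
The requested component of w3 is 265.

265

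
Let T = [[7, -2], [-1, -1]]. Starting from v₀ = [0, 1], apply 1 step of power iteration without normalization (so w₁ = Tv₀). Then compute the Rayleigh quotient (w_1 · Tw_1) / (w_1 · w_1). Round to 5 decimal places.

w1 = Tv₀ = (-2, -1)
Tw1 = (-12, 3)
w1·Tw1 = (-2)·(-12) + (-1)·3 = 21; w1·w1 = (-2)·(-2) + (-1)·(-1) = 5
λ ≈ 21/5 = 4.20000

4.20000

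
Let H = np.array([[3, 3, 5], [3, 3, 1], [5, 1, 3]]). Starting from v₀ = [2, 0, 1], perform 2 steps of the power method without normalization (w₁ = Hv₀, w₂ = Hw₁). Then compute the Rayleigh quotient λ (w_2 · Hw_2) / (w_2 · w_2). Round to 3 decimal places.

w1 = Hv₀ = (3·2 + 3·0 + 5·1; 3·2 + 3·0 + 1·1; 5·2 + 1·0 + 3·1) = (11, 7, 13)
w2 = Hw1 = (3·11 + 3·7 + 5·13; 3·11 + 3·7 + 1·13; 5·11 + 1·7 + 3·13) = (119, 67, 101)
Hw2 = (1063, 659, 965)
w2·Hw2 = 119·1063 + 67·659 + 101·965 = 268115; w2·w2 = 119·119 + 67·67 + 101·101 = 28851
λ ≈ 268115/28851 = 9.293

λ ≈ 9.293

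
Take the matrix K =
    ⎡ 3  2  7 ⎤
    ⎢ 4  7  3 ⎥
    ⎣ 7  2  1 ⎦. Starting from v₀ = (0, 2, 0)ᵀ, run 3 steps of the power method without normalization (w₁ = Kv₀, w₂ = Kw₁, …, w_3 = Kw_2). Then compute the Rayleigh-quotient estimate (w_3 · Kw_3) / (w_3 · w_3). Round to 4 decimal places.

w1 = Kv₀ = (3·0 + 2·2 + 7·0; 4·0 + 7·2 + 3·0; 7·0 + 2·2 + 1·0) = (4, 14, 4)
w2 = Kw1 = (3·4 + 2·14 + 7·4; 4·4 + 7·14 + 3·4; 7·4 + 2·14 + 1·4) = (68, 126, 60)
w3 = Kw2 = (876, 1334, 788)
Kw3 = (10812, 15206, 9588)
w3·Kw3 = 876·10812 + 1334·15206 + 788·9588 = 37311460; w3·w3 = 876·876 + 1334·1334 + 788·788 = 3167876
λ ≈ 37311460/3167876 = 11.7781

λ ≈ 11.7781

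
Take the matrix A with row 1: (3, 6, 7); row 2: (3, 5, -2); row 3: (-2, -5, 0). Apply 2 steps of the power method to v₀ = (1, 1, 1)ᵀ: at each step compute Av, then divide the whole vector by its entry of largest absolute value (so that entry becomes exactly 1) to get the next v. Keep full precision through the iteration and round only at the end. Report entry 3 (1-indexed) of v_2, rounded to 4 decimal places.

-0.6739

Av0 = (16.00000, 6.00000, -7.00000); divide by 16.00000 → v1 = (1.00000, 0.37500, -0.43750)
Av1 = (2.18750, 5.75000, -3.87500); divide by 5.75000 → v2 = (0.38043, 1.00000, -0.67391)
Requested entry of v2: -62/92 = -0.6739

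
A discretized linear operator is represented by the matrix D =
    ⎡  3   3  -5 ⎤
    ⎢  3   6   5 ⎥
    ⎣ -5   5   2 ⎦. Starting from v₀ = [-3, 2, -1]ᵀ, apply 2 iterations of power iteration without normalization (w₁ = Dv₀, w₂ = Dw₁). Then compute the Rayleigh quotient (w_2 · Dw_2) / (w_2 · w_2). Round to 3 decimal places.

w1 = Dv₀ = (2, -2, 23)
w2 = Dw1 = (-115, 109, 26)
Dw2 = (-148, 439, 1172)
w2·Dw2 = (-115)·(-148) + 109·439 + 26·1172 = 95343; w2·w2 = (-115)·(-115) + 109·109 + 26·26 = 25782
λ ≈ 95343/25782 = 3.698

λ ≈ 3.698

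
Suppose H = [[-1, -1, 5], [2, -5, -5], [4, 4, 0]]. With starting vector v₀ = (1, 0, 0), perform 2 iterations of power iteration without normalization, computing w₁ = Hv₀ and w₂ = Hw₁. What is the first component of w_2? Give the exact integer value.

19

w1 = Hv₀ = ((-1)·1 + (-1)·0 + 5·0; 2·1 + (-5)·0 + (-5)·0; 4·1 + 4·0 + 0·0) = (-1, 2, 4)
w2 = Hw1 = ((-1)·(-1) + (-1)·2 + 5·4; 2·(-1) + (-5)·2 + (-5)·4; 4·(-1) + 4·2 + 0·4) = (19, -32, 4)
The requested component of w2 is 19.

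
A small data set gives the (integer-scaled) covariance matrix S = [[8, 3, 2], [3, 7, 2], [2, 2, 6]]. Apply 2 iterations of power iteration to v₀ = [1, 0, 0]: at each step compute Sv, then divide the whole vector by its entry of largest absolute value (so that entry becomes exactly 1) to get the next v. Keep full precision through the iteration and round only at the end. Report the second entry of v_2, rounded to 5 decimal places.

0.63636

Sv0 = (8.000000, 3.000000, 2.000000); divide by 8.000000 → v1 = (1.000000, 0.375000, 0.250000)
Sv1 = (9.625000, 6.125000, 4.250000); divide by 9.625000 → v2 = (1.000000, 0.636364, 0.441558)
Requested entry of v2: 49/77 = 0.63636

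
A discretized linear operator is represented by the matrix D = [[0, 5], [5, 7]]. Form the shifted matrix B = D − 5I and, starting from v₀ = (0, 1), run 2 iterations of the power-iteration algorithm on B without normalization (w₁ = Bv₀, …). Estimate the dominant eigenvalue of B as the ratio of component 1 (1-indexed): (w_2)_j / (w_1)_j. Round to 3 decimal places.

B = D − 5I has rows (-5, 5); (5, 2)
w1 = Bv₀ = (5, 2)
w2 = Bw1 = (-15, 29)
Ratio: -15/5 = -3.000

-3.000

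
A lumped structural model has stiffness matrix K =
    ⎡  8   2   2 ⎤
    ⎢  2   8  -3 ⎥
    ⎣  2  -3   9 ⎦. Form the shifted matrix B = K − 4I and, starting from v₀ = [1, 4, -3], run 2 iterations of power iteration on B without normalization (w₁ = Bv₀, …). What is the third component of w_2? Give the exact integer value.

-194

B = K − 4I has rows (4, 2, 2); (2, 4, -3); (2, -3, 5)
w1 = Bv₀ = (6, 27, -25)
w2 = Bw1 = (28, 195, -194)
Requested component of w2: -194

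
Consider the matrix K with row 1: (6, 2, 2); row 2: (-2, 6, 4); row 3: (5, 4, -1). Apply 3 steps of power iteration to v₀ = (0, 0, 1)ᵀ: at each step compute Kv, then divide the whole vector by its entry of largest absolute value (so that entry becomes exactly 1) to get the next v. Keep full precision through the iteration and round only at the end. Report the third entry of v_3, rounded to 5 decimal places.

Kv0 = (2.000000, 4.000000, -1.000000); divide by 4.000000 → v1 = (0.500000, 1.000000, -0.250000)
Kv1 = (4.500000, 4.000000, 6.750000); divide by 6.750000 → v2 = (0.666667, 0.592593, 1.000000)
Kv2 = (7.185185, 6.222222, 4.703704); divide by 7.185185 → v3 = (1.000000, 0.865979, 0.654639)
Requested entry of v3: 127/194 = 0.65464

0.65464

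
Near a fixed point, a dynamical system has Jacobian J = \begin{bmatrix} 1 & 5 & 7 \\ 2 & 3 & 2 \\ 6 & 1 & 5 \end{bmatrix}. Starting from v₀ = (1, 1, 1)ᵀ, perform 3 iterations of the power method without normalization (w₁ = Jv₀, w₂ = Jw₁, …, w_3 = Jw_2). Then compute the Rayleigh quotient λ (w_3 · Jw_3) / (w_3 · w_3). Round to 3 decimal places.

11.061

w1 = Jv₀ = (1·1 + 5·1 + 7·1; 2·1 + 3·1 + 2·1; 6·1 + 1·1 + 5·1) = (13, 7, 12)
w2 = Jw1 = (1·13 + 5·7 + 7·12; 2·13 + 3·7 + 2·12; 6·13 + 1·7 + 5·12) = (132, 71, 145)
w3 = Jw2 = (1502, 767, 1588)
Jw3 = (16453, 8481, 17719)
w3·Jw3 = 1502·16453 + 767·8481 + 1588·17719 = 59355105; w3·w3 = 1502·1502 + 767·767 + 1588·1588 = 5366037
λ ≈ 59355105/5366037 = 11.061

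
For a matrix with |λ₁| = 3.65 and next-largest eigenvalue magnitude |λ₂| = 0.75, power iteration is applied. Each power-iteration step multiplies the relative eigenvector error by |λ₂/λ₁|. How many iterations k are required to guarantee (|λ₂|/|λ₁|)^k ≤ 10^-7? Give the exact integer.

11

|λ₂/λ₁| = 0.75/3.65 = 0.20548
Need k ≥ ln(10^-7) / ln(0.20548) = -16.1181 / -1.5824 ≈ 10.186
Smallest integer k satisfying the bound: 11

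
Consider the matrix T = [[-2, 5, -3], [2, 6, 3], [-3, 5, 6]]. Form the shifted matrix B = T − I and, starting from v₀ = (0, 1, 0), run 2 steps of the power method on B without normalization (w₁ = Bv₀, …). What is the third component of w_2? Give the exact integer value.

35

B = T − I has rows (-3, 5, -3); (2, 5, 3); (-3, 5, 5)
w1 = Bv₀ = (5, 5, 5)
w2 = Bw1 = (-5, 50, 35)
Requested component of w2: 35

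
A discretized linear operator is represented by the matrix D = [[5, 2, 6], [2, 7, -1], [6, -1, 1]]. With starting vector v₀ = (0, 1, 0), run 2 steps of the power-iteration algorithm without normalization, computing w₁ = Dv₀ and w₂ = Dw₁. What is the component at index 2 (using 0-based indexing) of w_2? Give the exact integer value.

w1 = Dv₀ = (2, 7, -1)
w2 = Dw1 = (18, 54, 4)
The requested component of w2 is 4.

4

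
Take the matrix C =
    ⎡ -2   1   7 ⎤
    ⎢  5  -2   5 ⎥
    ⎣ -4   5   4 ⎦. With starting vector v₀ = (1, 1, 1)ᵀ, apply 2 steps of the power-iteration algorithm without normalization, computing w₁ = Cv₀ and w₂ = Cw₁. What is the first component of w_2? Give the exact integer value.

w1 = Cv₀ = ((-2)·1 + 1·1 + 7·1; 5·1 + (-2)·1 + 5·1; (-4)·1 + 5·1 + 4·1) = (6, 8, 5)
w2 = Cw1 = ((-2)·6 + 1·8 + 7·5; 5·6 + (-2)·8 + 5·5; (-4)·6 + 5·8 + 4·5) = (31, 39, 36)
The requested component of w2 is 31.

31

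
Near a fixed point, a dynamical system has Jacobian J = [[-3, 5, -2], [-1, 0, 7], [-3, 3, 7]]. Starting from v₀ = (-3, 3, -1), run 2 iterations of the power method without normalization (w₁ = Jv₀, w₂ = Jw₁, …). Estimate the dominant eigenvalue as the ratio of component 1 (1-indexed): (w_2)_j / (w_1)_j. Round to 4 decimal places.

-4.6154

w1 = Jv₀ = ((-3)·(-3) + 5·3 + (-2)·(-1); (-1)·(-3) + 0·3 + 7·(-1); (-3)·(-3) + 3·3 + 7·(-1)) = (26, -4, 11)
w2 = Jw1 = ((-3)·26 + 5·(-4) + (-2)·11; (-1)·26 + 0·(-4) + 7·11; (-3)·26 + 3·(-4) + 7·11) = (-120, 51, -13)
Ratio at component: -120 / 26 = -4.6154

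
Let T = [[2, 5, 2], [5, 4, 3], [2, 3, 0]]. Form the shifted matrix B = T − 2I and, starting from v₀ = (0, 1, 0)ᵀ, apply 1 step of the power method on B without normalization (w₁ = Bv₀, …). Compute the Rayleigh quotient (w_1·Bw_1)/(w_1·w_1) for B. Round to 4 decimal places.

B = T − 2I has rows (0, 5, 2); (5, 2, 3); (2, 3, -2)
w1 = Bv₀ = (0·0 + 5·1 + 2·0; 5·0 + 2·1 + 3·0; 2·0 + 3·1 + (-2)·0) = (5, 2, 3)
Bw1 = (16, 38, 10)
w1·Bw1 = 186; w1·w1 = 38; μ ≈ 186/38 = 4.8947

μ ≈ 4.8947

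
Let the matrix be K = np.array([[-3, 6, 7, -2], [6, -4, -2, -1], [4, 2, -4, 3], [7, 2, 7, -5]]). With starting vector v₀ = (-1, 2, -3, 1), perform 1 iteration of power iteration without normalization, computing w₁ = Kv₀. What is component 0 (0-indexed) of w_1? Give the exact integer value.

-8

w1 = Kv₀ = ((-3)·(-1) + 6·2 + 7·(-3) + (-2)·1; 6·(-1) + (-4)·2 + (-2)·(-3) + (-1)·1; 4·(-1) + 2·2 + (-4)·(-3) + 3·1; 7·(-1) + 2·2 + 7·(-3) + (-5)·1) = (-8, -9, 15, -29)
The requested component of w1 is -8.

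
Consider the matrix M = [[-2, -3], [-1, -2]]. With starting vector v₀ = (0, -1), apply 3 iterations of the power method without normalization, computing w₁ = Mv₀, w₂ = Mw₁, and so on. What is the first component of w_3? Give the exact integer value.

w1 = Mv₀ = ((-2)·0 + (-3)·(-1); (-1)·0 + (-2)·(-1)) = (3, 2)
w2 = Mw1 = ((-2)·3 + (-3)·2; (-1)·3 + (-2)·2) = (-12, -7)
w3 = Mw2 = (45, 26)
The requested component of w3 is 45.

45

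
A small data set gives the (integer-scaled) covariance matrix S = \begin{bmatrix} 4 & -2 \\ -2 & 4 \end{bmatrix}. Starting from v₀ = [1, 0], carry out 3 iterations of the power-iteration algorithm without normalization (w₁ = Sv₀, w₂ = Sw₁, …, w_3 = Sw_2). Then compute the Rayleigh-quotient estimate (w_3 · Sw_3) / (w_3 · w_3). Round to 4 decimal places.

5.9945

w1 = Sv₀ = (4·1 + (-2)·0; (-2)·1 + 4·0) = (4, -2)
w2 = Sw1 = (4·4 + (-2)·(-2); (-2)·4 + 4·(-2)) = (20, -16)
w3 = Sw2 = (112, -104)
Sw3 = (656, -640)
w3·Sw3 = 112·656 + (-104)·(-640) = 140032; w3·w3 = 112·112 + (-104)·(-104) = 23360
λ ≈ 140032/23360 = 5.9945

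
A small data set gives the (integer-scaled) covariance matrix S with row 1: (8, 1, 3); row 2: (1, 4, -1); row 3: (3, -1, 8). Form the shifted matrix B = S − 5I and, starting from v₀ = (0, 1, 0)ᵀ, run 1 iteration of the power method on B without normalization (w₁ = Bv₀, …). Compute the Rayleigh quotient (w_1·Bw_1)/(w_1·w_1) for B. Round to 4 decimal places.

B = S − 5I has rows (3, 1, 3); (1, -1, -1); (3, -1, 3)
w1 = Bv₀ = (1, -1, -1)
Bw1 = (-1, 3, 1)
w1·Bw1 = -5; w1·w1 = 3; μ ≈ -5/3 = -1.6667

-1.6667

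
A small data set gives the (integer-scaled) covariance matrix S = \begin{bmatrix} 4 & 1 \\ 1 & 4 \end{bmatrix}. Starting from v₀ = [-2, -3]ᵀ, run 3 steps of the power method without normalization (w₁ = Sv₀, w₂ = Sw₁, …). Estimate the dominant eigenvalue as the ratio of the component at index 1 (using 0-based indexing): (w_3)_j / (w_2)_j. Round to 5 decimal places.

w1 = Sv₀ = (4·(-2) + 1·(-3); 1·(-2) + 4·(-3)) = (-11, -14)
w2 = Sw1 = (4·(-11) + 1·(-14); 1·(-11) + 4·(-14)) = (-58, -67)
w3 = Sw2 = (-299, -326)
Ratio at component: -326 / -67 = 4.86567

4.86567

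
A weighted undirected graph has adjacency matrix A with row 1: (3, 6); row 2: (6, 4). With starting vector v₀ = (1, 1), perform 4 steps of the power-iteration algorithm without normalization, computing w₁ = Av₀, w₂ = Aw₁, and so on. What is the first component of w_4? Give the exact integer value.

7863

w1 = Av₀ = (3·1 + 6·1; 6·1 + 4·1) = (9, 10)
w2 = Aw1 = (3·9 + 6·10; 6·9 + 4·10) = (87, 94)
w3 = Aw2 = (825, 898)
w4 = Aw3 = (7863, 8542)
The requested component of w4 is 7863.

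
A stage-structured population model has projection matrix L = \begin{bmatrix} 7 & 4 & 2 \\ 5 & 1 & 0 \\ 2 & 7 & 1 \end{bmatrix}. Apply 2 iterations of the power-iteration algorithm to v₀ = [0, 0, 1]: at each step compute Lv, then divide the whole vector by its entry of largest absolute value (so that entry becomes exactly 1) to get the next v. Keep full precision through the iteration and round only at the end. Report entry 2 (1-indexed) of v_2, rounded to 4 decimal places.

0.6250

Lv0 = (2.00000, 0.00000, 1.00000); divide by 2.00000 → v1 = (1.00000, 0.00000, 0.50000)
Lv1 = (8.00000, 5.00000, 2.50000); divide by 8.00000 → v2 = (1.00000, 0.62500, 0.31250)
Requested entry of v2: 10/16 = 0.6250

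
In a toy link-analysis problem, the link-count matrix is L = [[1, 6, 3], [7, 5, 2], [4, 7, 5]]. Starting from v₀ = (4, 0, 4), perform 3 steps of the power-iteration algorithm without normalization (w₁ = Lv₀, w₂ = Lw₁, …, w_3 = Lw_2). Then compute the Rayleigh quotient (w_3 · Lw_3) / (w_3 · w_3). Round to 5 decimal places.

w1 = Lv₀ = (16, 36, 36)
w2 = Lw1 = (340, 364, 496)
w3 = Lw2 = (4012, 5192, 6388)
Lw3 = (54328, 66820, 84332)
w3·Lw3 = 4012·54328 + 5192·66820 + 6388·84332 = 1103606192; w3·w3 = 4012·4012 + 5192·5192 + 6388·6388 = 83859552
λ ≈ 1103606192/83859552 = 13.16017

λ ≈ 13.16017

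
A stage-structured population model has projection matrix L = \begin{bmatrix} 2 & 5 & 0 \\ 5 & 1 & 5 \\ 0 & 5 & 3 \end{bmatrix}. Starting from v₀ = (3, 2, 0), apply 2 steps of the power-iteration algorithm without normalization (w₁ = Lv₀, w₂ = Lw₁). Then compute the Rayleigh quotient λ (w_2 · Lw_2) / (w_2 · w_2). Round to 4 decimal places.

w1 = Lv₀ = (16, 17, 10)
w2 = Lw1 = (117, 147, 115)
Lw2 = (969, 1307, 1080)
w2·Lw2 = 117·969 + 147·1307 + 115·1080 = 429702; w2·w2 = 117·117 + 147·147 + 115·115 = 48523
λ ≈ 429702/48523 = 8.8556

8.8556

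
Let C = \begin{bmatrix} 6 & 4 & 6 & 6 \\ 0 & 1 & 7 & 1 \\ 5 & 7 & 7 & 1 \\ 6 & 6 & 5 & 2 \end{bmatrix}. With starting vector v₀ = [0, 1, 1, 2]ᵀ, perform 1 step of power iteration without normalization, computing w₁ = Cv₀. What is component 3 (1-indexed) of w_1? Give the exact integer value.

16

w1 = Cv₀ = (6·0 + 4·1 + 6·1 + 6·2; 0·0 + 1·1 + 7·1 + 1·2; 5·0 + 7·1 + 7·1 + 1·2; 6·0 + 6·1 + 5·1 + 2·2) = (22, 10, 16, 15)
The requested component of w1 is 16.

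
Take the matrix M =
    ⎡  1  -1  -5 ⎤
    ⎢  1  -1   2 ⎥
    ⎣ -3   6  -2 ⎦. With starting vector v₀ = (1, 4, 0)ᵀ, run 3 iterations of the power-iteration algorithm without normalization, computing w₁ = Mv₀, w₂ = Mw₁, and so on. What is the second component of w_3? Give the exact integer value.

w1 = Mv₀ = (-3, -3, 21)
w2 = Mw1 = (-105, 42, -51)
w3 = Mw2 = (108, -249, 669)
The requested component of w3 is -249.

-249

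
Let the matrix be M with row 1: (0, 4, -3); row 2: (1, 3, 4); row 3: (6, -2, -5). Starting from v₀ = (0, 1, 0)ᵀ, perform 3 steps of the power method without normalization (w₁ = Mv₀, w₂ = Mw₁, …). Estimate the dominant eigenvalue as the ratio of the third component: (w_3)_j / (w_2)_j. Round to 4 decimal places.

-1.5000

w1 = Mv₀ = (0·0 + 4·1 + (-3)·0; 1·0 + 3·1 + 4·0; 6·0 + (-2)·1 + (-5)·0) = (4, 3, -2)
w2 = Mw1 = (0·4 + 4·3 + (-3)·(-2); 1·4 + 3·3 + 4·(-2); 6·4 + (-2)·3 + (-5)·(-2)) = (18, 5, 28)
w3 = Mw2 = (-64, 145, -42)
Ratio at component: -42 / 28 = -1.5000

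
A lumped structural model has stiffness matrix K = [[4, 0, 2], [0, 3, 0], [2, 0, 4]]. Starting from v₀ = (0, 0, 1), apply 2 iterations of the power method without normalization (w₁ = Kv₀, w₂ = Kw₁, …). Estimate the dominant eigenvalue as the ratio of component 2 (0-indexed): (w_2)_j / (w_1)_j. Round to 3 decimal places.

w1 = Kv₀ = (4·0 + 0·0 + 2·1; 0·0 + 3·0 + 0·1; 2·0 + 0·0 + 4·1) = (2, 0, 4)
w2 = Kw1 = (4·2 + 0·0 + 2·4; 0·2 + 3·0 + 0·4; 2·2 + 0·0 + 4·4) = (16, 0, 20)
Ratio at component: 20 / 4 = 5.000

λ ≈ 5.000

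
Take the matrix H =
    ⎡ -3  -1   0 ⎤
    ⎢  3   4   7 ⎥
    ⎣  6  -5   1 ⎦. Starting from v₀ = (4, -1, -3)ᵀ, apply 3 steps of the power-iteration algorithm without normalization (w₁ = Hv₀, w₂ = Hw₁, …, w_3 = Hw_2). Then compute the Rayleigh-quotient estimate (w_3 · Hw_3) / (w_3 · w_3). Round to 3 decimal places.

w1 = Hv₀ = ((-3)·4 + (-1)·(-1) + 0·(-3); 3·4 + 4·(-1) + 7·(-3); 6·4 + (-5)·(-1) + 1·(-3)) = (-11, -13, 26)
w2 = Hw1 = ((-3)·(-11) + (-1)·(-13) + 0·26; 3·(-11) + 4·(-13) + 7·26; 6·(-11) + (-5)·(-13) + 1·26) = (46, 97, 25)
w3 = Hw2 = (-235, 701, -184)
Hw3 = (4, 811, -5099)
w3·Hw3 = (-235)·4 + 701·811 + (-184)·(-5099) = 1505787; w3·w3 = (-235)·(-235) + 701·701 + (-184)·(-184) = 580482
λ ≈ 1505787/580482 = 2.594

2.594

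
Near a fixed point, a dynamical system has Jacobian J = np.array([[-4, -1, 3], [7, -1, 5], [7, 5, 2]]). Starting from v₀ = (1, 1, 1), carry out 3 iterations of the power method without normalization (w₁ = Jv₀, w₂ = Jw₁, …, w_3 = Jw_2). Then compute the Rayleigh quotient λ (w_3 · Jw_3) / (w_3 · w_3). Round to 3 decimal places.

λ ≈ 5.709

w1 = Jv₀ = ((-4)·1 + (-1)·1 + 3·1; 7·1 + (-1)·1 + 5·1; 7·1 + 5·1 + 2·1) = (-2, 11, 14)
w2 = Jw1 = ((-4)·(-2) + (-1)·11 + 3·14; 7·(-2) + (-1)·11 + 5·14; 7·(-2) + 5·11 + 2·14) = (39, 45, 69)
w3 = Jw2 = (6, 573, 636)
Jw3 = (1311, 2649, 4179)
w3·Jw3 = 6·1311 + 573·2649 + 636·4179 = 4183587; w3·w3 = 6·6 + 573·573 + 636·636 = 732861
λ ≈ 4183587/732861 = 5.709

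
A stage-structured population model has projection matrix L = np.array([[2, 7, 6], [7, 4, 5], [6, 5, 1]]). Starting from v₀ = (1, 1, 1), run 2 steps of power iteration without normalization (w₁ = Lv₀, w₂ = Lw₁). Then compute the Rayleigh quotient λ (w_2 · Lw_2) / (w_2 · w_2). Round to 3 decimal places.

w1 = Lv₀ = (2·1 + 7·1 + 6·1; 7·1 + 4·1 + 5·1; 6·1 + 5·1 + 1·1) = (15, 16, 12)
w2 = Lw1 = (2·15 + 7·16 + 6·12; 7·15 + 4·16 + 5·12; 6·15 + 5·16 + 1·12) = (214, 229, 182)
Lw2 = (3123, 3324, 2611)
w2·Lw2 = 214·3123 + 229·3324 + 182·2611 = 1904720; w2·w2 = 214·214 + 229·229 + 182·182 = 131361
λ ≈ 1904720/131361 = 14.500

14.500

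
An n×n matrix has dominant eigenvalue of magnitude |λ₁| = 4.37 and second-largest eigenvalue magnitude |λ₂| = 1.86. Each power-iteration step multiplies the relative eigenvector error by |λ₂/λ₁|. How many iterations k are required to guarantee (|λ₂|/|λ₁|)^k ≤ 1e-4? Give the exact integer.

|λ₂/λ₁| = 1.86/4.37 = 0.42563
Need k ≥ ln(1e-4) / ln(0.42563) = -9.2103 / -0.8542 ≈ 10.783
Smallest integer k satisfying the bound: 11

11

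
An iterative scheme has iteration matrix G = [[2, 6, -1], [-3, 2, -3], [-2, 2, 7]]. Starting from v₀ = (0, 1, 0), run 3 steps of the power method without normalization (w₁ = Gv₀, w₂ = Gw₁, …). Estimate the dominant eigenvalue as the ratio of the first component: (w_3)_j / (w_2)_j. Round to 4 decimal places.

-3.7273

w1 = Gv₀ = (6, 2, 2)
w2 = Gw1 = (22, -20, 6)
w3 = Gw2 = (-82, -124, -42)
Ratio at component: -82 / 22 = -3.7273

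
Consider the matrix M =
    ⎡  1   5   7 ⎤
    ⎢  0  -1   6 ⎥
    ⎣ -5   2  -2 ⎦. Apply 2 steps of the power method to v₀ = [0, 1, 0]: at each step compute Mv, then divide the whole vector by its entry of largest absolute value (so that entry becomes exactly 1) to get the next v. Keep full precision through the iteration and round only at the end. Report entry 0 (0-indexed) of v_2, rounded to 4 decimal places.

Mv0 = (5.00000, -1.00000, 2.00000); divide by 5.00000 → v1 = (1.00000, -0.20000, 0.40000)
Mv1 = (2.80000, 2.60000, -6.20000); divide by -6.20000 → v2 = (-0.45161, -0.41935, 1.00000)
Requested entry of v2: 14/-31 = -0.4516

-0.4516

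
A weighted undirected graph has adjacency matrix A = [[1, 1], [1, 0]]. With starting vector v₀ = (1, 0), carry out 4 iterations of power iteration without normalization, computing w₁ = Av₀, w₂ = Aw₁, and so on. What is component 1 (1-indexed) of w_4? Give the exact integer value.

5

w1 = Av₀ = (1·1 + 1·0; 1·1 + 0·0) = (1, 1)
w2 = Aw1 = (1·1 + 1·1; 1·1 + 0·1) = (2, 1)
w3 = Aw2 = (3, 2)
w4 = Aw3 = (5, 3)
The requested component of w4 is 5.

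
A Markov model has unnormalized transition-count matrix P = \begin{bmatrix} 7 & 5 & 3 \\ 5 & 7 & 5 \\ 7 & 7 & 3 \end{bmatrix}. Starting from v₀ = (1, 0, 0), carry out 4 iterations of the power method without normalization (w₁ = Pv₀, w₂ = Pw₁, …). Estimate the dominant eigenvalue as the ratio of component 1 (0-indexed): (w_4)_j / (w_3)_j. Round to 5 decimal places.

λ ≈ 16.27954

w1 = Pv₀ = (7, 5, 7)
w2 = Pw1 = (95, 105, 105)
w3 = Pw2 = (1505, 1735, 1715)
w4 = Pw3 = (24355, 28245, 27825)
Ratio at component: 28245 / 1735 = 16.27954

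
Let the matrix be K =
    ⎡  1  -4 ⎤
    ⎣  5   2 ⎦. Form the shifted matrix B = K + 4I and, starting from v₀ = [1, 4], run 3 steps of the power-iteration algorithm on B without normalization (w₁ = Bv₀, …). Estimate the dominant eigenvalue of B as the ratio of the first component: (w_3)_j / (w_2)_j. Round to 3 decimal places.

B = K + 4I has rows (5, -4); (5, 6)
w1 = Bv₀ = (-11, 29)
w2 = Bw1 = (-171, 119)
w3 = Bw2 = (-1331, -141)
Ratio: -1331/-171 = 7.784

μ ≈ 7.784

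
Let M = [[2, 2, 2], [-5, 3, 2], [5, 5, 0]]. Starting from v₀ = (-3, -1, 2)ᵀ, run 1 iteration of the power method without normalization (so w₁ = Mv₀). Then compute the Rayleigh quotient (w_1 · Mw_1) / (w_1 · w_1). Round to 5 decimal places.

λ ≈ -1.02381

w1 = Mv₀ = (-4, 16, -20)
Mw1 = (-16, 28, 60)
w1·Mw1 = (-4)·(-16) + 16·28 + (-20)·60 = -688; w1·w1 = (-4)·(-4) + 16·16 + (-20)·(-20) = 672
λ ≈ -688/672 = -1.02381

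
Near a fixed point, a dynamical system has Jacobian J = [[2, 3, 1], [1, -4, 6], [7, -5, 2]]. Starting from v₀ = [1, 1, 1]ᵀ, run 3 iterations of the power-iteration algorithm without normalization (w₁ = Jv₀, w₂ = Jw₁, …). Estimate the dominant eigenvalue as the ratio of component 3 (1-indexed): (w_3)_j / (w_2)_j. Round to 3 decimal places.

4.429

w1 = Jv₀ = (2·1 + 3·1 + 1·1; 1·1 + (-4)·1 + 6·1; 7·1 + (-5)·1 + 2·1) = (6, 3, 4)
w2 = Jw1 = (2·6 + 3·3 + 1·4; 1·6 + (-4)·3 + 6·4; 7·6 + (-5)·3 + 2·4) = (25, 18, 35)
w3 = Jw2 = (139, 163, 155)
Ratio at component: 155 / 35 = 4.429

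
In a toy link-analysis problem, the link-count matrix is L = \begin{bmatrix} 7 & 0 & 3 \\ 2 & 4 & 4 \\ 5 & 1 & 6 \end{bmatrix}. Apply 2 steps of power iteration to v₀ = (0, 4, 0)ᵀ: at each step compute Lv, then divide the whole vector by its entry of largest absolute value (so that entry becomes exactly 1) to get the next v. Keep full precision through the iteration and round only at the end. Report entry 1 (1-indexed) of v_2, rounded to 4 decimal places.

Lv0 = (0.00000, 16.00000, 4.00000); divide by 16.00000 → v1 = (0.00000, 1.00000, 0.25000)
Lv1 = (0.75000, 5.00000, 2.50000); divide by 5.00000 → v2 = (0.15000, 1.00000, 0.50000)
Requested entry of v2: 12/80 = 0.1500

0.1500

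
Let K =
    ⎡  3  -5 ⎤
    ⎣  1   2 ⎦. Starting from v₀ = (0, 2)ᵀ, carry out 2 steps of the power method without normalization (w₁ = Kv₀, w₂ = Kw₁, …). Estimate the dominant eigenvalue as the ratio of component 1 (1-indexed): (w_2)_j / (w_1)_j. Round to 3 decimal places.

w1 = Kv₀ = (3·0 + (-5)·2; 1·0 + 2·2) = (-10, 4)
w2 = Kw1 = (3·(-10) + (-5)·4; 1·(-10) + 2·4) = (-50, -2)
Ratio at component: -50 / -10 = 5.000

5.000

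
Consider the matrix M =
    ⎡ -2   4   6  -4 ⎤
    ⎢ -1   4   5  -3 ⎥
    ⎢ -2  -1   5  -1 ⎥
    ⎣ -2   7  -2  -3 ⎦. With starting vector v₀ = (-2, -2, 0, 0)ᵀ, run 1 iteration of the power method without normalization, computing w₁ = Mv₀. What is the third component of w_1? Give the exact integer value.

6

w1 = Mv₀ = ((-2)·(-2) + 4·(-2) + 6·0 + (-4)·0; (-1)·(-2) + 4·(-2) + 5·0 + (-3)·0; (-2)·(-2) + (-1)·(-2) + 5·0 + (-1)·0; (-2)·(-2) + 7·(-2) + (-2)·0 + (-3)·0) = (-4, -6, 6, -10)
The requested component of w1 is 6.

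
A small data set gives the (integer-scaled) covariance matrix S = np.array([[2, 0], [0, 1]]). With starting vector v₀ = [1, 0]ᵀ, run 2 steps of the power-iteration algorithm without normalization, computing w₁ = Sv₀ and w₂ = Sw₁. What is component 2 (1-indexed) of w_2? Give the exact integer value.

0

w1 = Sv₀ = (2·1 + 0·0; 0·1 + 1·0) = (2, 0)
w2 = Sw1 = (2·2 + 0·0; 0·2 + 1·0) = (4, 0)
The requested component of w2 is 0.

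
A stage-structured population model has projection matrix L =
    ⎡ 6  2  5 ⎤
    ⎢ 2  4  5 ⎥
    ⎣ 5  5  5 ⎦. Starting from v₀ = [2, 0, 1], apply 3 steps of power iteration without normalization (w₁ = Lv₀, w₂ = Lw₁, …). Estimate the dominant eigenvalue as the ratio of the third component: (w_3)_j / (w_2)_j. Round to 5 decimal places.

λ ≈ 13.29268

w1 = Lv₀ = (6·2 + 2·0 + 5·1; 2·2 + 4·0 + 5·1; 5·2 + 5·0 + 5·1) = (17, 9, 15)
w2 = Lw1 = (6·17 + 2·9 + 5·15; 2·17 + 4·9 + 5·15; 5·17 + 5·9 + 5·15) = (195, 145, 205)
w3 = Lw2 = (2485, 1995, 2725)
Ratio at component: 2725 / 205 = 13.29268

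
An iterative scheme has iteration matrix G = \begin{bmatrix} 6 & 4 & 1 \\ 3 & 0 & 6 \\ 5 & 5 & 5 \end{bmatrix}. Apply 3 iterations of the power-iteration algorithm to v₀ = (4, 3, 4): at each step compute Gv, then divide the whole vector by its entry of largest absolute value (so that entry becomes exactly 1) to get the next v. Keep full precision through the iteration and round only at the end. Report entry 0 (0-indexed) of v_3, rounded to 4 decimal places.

Gv0 = (40.00000, 36.00000, 55.00000); divide by 55.00000 → v1 = (0.72727, 0.65455, 1.00000)
Gv1 = (7.98182, 8.18182, 11.90909); divide by 11.90909 → v2 = (0.67023, 0.68702, 1.00000)
Gv2 = (7.76947, 8.01069, 11.78626); divide by 11.78626 → v3 = (0.65920, 0.67966, 1.00000)
Requested entry of v3: 5089/7720 = 0.6592

0.6592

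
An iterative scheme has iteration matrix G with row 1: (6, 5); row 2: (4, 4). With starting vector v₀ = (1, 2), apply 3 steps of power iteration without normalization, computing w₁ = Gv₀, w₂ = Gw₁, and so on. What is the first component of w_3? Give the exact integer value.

1496

w1 = Gv₀ = (6·1 + 5·2; 4·1 + 4·2) = (16, 12)
w2 = Gw1 = (6·16 + 5·12; 4·16 + 4·12) = (156, 112)
w3 = Gw2 = (1496, 1072)
The requested component of w3 is 1496.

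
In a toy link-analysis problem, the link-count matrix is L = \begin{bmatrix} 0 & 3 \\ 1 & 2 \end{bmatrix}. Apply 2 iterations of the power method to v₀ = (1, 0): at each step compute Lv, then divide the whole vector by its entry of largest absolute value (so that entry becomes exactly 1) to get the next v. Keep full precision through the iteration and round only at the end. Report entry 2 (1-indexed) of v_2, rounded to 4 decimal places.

Lv0 = (0.00000, 1.00000); divide by 1.00000 → v1 = (0.00000, 1.00000)
Lv1 = (3.00000, 2.00000); divide by 3.00000 → v2 = (1.00000, 0.66667)
Requested entry of v2: 2/3 = 0.6667

0.6667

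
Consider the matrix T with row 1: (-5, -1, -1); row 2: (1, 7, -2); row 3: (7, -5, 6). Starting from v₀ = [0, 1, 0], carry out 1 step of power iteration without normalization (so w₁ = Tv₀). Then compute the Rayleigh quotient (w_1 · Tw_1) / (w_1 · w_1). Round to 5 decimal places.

λ ≈ 10.17333

w1 = Tv₀ = ((-5)·0 + (-1)·1 + (-1)·0; 1·0 + 7·1 + (-2)·0; 7·0 + (-5)·1 + 6·0) = (-1, 7, -5)
Tw1 = (3, 58, -72)
w1·Tw1 = (-1)·3 + 7·58 + (-5)·(-72) = 763; w1·w1 = (-1)·(-1) + 7·7 + (-5)·(-5) = 75
λ ≈ 763/75 = 10.17333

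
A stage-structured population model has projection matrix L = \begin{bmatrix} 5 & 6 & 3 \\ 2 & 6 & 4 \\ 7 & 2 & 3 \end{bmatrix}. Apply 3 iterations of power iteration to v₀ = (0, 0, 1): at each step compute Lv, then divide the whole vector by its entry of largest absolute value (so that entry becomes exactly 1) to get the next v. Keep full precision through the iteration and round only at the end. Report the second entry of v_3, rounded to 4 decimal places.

0.8251

Lv0 = (3.00000, 4.00000, 3.00000); divide by 4.00000 → v1 = (0.75000, 1.00000, 0.75000)
Lv1 = (12.00000, 10.50000, 9.50000); divide by 12.00000 → v2 = (1.00000, 0.87500, 0.79167)
Lv2 = (12.62500, 10.41667, 11.12500); divide by 12.62500 → v3 = (1.00000, 0.82508, 0.88119)
Requested entry of v3: 500/606 = 0.8251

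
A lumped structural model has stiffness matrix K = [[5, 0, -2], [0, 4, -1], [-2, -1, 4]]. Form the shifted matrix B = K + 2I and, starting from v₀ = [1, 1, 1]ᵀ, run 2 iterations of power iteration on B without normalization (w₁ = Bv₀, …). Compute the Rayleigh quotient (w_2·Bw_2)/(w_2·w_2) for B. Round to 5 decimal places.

μ ≈ 6.20963

B = K + 2I has rows (7, 0, -2); (0, 6, -1); (-2, -1, 6)
w1 = Bv₀ = (7·1 + 0·1 + (-2)·1; 0·1 + 6·1 + (-1)·1; (-2)·1 + (-1)·1 + 6·1) = (5, 5, 3)
w2 = Bw1 = (7·5 + 0·5 + (-2)·3; 0·5 + 6·5 + (-1)·3; (-2)·5 + (-1)·5 + 6·3) = (29, 27, 3)
Bw2 = (197, 159, -67)
w2·Bw2 = 9805; w2·w2 = 1579; μ ≈ 9805/1579 = 6.20963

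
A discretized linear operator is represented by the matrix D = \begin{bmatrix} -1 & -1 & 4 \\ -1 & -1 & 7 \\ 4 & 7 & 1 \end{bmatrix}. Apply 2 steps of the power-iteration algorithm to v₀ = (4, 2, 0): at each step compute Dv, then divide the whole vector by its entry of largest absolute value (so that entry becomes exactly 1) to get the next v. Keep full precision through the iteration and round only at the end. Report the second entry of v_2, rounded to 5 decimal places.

Dv0 = (-6.000000, -6.000000, 30.000000); divide by 30.000000 → v1 = (-0.200000, -0.200000, 1.000000)
Dv1 = (4.400000, 7.400000, -1.200000); divide by 7.400000 → v2 = (0.594595, 1.000000, -0.162162)
Requested entry of v2: 222/222 = 1.00000

1.00000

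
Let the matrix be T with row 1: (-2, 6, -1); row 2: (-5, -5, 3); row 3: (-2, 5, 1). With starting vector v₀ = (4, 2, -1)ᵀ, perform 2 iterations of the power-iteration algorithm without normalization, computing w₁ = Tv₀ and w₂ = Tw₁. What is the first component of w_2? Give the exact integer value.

-209

w1 = Tv₀ = ((-2)·4 + 6·2 + (-1)·(-1); (-5)·4 + (-5)·2 + 3·(-1); (-2)·4 + 5·2 + 1·(-1)) = (5, -33, 1)
w2 = Tw1 = ((-2)·5 + 6·(-33) + (-1)·1; (-5)·5 + (-5)·(-33) + 3·1; (-2)·5 + 5·(-33) + 1·1) = (-209, 143, -174)
The requested component of w2 is -209.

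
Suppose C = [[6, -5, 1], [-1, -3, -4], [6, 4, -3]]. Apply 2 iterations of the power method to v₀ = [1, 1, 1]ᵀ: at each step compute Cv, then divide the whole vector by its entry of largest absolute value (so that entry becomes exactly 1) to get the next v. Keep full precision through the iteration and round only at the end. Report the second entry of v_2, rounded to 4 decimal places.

-0.1017

Cv0 = (2.00000, -8.00000, 7.00000); divide by -8.00000 → v1 = (-0.25000, 1.00000, -0.87500)
Cv1 = (-7.37500, 0.75000, 5.12500); divide by -7.37500 → v2 = (1.00000, -0.10169, -0.69492)
Requested entry of v2: -6/59 = -0.1017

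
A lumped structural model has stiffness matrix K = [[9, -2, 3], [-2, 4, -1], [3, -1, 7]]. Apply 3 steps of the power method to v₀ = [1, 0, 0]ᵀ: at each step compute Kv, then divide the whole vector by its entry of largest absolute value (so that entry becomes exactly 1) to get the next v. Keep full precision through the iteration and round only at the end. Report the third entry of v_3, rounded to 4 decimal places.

0.6271

Kv0 = (9.00000, -2.00000, 3.00000); divide by 9.00000 → v1 = (1.00000, -0.22222, 0.33333)
Kv1 = (10.44444, -3.22222, 5.55556); divide by 10.44444 → v2 = (1.00000, -0.30851, 0.53191)
Kv2 = (11.21277, -3.76596, 7.03191); divide by 11.21277 → v3 = (1.00000, -0.33586, 0.62713)
Requested entry of v3: 661/1054 = 0.6271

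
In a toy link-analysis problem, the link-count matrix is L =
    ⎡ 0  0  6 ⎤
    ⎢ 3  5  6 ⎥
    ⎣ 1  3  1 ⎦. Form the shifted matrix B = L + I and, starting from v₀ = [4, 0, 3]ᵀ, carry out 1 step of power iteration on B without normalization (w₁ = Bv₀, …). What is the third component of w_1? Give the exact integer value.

10

B = L + I has rows (1, 0, 6); (3, 6, 6); (1, 3, 2)
w1 = Bv₀ = (1·4 + 0·0 + 6·3; 3·4 + 6·0 + 6·3; 1·4 + 3·0 + 2·3) = (22, 30, 10)
Requested component of w1: 10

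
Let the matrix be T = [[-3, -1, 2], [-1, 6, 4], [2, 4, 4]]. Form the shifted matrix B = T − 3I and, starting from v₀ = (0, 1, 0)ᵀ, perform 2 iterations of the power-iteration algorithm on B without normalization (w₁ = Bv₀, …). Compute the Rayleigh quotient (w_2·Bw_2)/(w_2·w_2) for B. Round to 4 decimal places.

B = T − 3I has rows (-6, -1, 2); (-1, 3, 4); (2, 4, 1)
w1 = Bv₀ = (-1, 3, 4)
w2 = Bw1 = (11, 26, 14)
Bw2 = (-64, 123, 140)
w2·Bw2 = 4454; w2·w2 = 993; μ ≈ 4454/993 = 4.4854

μ ≈ 4.4854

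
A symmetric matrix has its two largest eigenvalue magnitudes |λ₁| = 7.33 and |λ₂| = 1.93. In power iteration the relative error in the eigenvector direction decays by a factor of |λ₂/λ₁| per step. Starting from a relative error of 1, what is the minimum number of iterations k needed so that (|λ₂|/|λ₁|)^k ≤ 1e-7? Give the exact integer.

13

|λ₂/λ₁| = 1.93/7.33 = 0.26330
Need k ≥ ln(1e-7) / ln(0.26330) = -16.1181 / -1.3345 ≈ 12.078
Smallest integer k satisfying the bound: 13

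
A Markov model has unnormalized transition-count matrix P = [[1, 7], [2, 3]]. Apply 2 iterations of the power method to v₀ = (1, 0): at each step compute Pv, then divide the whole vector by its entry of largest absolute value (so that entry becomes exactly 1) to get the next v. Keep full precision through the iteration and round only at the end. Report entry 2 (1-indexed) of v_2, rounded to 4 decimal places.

Pv0 = (1.00000, 2.00000); divide by 2.00000 → v1 = (0.50000, 1.00000)
Pv1 = (7.50000, 4.00000); divide by 7.50000 → v2 = (1.00000, 0.53333)
Requested entry of v2: 8/15 = 0.5333

0.5333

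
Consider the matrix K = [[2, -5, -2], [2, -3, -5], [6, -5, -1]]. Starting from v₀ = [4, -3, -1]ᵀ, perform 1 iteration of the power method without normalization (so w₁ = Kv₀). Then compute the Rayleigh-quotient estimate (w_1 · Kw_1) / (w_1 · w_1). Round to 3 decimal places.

-3.046

w1 = Kv₀ = (2·4 + (-5)·(-3) + (-2)·(-1); 2·4 + (-3)·(-3) + (-5)·(-1); 6·4 + (-5)·(-3) + (-1)·(-1)) = (25, 22, 40)
Kw1 = (-140, -216, 0)
w1·Kw1 = 25·(-140) + 22·(-216) + 40·0 = -8252; w1·w1 = 25·25 + 22·22 + 40·40 = 2709
λ ≈ -8252/2709 = -3.046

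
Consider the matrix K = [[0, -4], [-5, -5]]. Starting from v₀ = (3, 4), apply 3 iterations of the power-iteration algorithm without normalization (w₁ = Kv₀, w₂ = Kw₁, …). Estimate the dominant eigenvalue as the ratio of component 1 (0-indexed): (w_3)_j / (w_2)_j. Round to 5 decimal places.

w1 = Kv₀ = (-16, -35)
w2 = Kw1 = (140, 255)
w3 = Kw2 = (-1020, -1975)
Ratio at component: -1975 / 255 = -7.74510

-7.74510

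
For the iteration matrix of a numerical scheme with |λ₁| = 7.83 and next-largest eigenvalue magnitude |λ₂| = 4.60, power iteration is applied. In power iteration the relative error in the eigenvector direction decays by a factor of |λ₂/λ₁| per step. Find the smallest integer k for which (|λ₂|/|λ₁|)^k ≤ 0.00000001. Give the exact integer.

35

|λ₂/λ₁| = 4.60/7.83 = 0.58748
Need k ≥ ln(0.00000001) / ln(0.58748) = -18.4207 / -0.5319 ≈ 34.631
Smallest integer k satisfying the bound: 35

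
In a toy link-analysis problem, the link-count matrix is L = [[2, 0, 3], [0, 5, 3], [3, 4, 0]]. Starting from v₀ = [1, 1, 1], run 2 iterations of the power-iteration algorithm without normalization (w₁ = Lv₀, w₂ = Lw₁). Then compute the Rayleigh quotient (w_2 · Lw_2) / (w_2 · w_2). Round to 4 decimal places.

w1 = Lv₀ = (2·1 + 0·1 + 3·1; 0·1 + 5·1 + 3·1; 3·1 + 4·1 + 0·1) = (5, 8, 7)
w2 = Lw1 = (2·5 + 0·8 + 3·7; 0·5 + 5·8 + 3·7; 3·5 + 4·8 + 0·7) = (31, 61, 47)
Lw2 = (203, 446, 337)
w2·Lw2 = 31·203 + 61·446 + 47·337 = 49338; w2·w2 = 31·31 + 61·61 + 47·47 = 6891
λ ≈ 49338/6891 = 7.1598

7.1598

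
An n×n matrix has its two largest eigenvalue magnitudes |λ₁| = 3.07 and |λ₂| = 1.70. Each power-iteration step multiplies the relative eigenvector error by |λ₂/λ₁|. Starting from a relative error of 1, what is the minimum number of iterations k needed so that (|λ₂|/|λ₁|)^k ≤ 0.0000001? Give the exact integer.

28

|λ₂/λ₁| = 1.70/3.07 = 0.55375
Need k ≥ ln(0.0000001) / ln(0.55375) = -16.1181 / -0.5910 ≈ 27.270
Smallest integer k satisfying the bound: 28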